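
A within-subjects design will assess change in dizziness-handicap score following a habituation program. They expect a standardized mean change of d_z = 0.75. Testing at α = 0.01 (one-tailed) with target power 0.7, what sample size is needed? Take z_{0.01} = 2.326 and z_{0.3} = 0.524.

For a paired (one-sample on differences) test: n = ((z_{α} + z_β) / d)².
z_{α} + z_β = 2.326 + 0.524 = 2.850.
n = (2.850 / 0.75)² = 3.800² = 14.44.
Round up.

n = 15 pairs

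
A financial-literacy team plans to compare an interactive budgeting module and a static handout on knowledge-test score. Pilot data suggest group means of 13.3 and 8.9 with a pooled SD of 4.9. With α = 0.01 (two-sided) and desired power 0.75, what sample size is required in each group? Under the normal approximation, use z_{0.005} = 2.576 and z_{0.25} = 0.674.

Cohen's d = |M₁ − M₂| / SD_pooled = |13.3 − 8.9| / 4.9 = 4.4 / 4.9 = 0.898.
For two independent groups with equal n: n = 2·((z_{α/2} + z_β) / d)².
z_{α/2} + z_β = 2.576 + 0.674 = 3.250.
n = 2 × (3.250 / 0.898)² = 2 × 3.619² = 2 × 13.10 = 26.2.
Round up to the next whole participant.

n = 27 per group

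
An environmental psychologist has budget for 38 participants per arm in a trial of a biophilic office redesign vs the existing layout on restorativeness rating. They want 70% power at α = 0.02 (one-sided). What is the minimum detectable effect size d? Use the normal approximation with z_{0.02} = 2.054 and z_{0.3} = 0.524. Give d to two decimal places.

d_min ≈ 0.59

For two independent groups of n = 38 each: d_min = (z_{α} + z_β)·√(2/n).
z-sum = 2.054 + 0.524 = 2.578.
d_min = 2.578 × √(2/38) = 2.578 × 0.2294 = 0.591.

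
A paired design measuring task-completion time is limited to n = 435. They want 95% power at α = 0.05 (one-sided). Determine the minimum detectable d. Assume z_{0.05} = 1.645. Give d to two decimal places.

d_min ≈ 0.16

For a single sample (or paired design) of n = 435: d_min = (z_{α} + z_β)/√n.
z-sum = 1.645 + 1.645 = 3.290.
d_min = 3.290 / √435 = 3.290 / 20.857 = 0.158.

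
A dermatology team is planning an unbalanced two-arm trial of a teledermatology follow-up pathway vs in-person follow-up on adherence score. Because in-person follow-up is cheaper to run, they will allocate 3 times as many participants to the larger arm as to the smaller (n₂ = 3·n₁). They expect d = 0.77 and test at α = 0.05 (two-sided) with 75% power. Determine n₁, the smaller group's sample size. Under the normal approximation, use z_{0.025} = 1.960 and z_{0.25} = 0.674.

With allocation ratio k = n₂/n₁ = 3, Var(x̄₁−x̄₂) = σ²(1/n₁ + 1/(k·n₁)) = σ²·(k+1)/(k·n₁).
So n₁ = (1 + 1/k)·((z_{α/2} + z_β)/d)² = 1.333 × (2.634/0.77)².
n₁ = 1.333 × 11.70 = 15.6.
Round up: n₁ = 16, giving n₂ = 3 × 16 = 48.

n₁ = 16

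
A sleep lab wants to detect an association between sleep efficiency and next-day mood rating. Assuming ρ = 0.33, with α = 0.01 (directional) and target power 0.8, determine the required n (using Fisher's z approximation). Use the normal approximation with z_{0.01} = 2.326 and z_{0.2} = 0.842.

n = 89

Fisher's z: C = ½·ln((1+r)/(1−r)) = ½·ln(1.9851) = 0.3428.
n = ((z_{α} + z_β)/C)² + 3.
(2.326 + 0.842) / 0.3428 = 3.168 / 0.3428 = 9.242.
n = 9.242² + 3 = 85.41 + 3 = 88.4.
Round up.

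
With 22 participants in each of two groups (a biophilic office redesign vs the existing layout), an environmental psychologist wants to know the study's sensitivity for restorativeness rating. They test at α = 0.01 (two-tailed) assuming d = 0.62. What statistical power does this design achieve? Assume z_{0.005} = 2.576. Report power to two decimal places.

power ≈ 0.30

For two equal groups, power = Φ(d·√(n/2) − z_{α/2}).
d·√(n/2) = 0.62 × √(22/2) = 0.62 × 3.317 = 2.056.
z_β = 2.056 − 2.576 = -0.520.
Power = Φ(-0.520) = 0.302.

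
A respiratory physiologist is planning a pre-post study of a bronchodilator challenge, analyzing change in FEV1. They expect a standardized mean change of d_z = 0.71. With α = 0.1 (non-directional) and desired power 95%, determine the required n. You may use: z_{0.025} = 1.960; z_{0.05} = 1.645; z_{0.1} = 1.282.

For a paired (one-sample on differences) test: n = ((z_{α/2} + z_β) / d)².
z_{α/2} + z_β = 1.645 + 1.645 = 3.290.
n = (3.290 / 0.71)² = 4.634² = 21.47.
Round up.

n = 22 pairs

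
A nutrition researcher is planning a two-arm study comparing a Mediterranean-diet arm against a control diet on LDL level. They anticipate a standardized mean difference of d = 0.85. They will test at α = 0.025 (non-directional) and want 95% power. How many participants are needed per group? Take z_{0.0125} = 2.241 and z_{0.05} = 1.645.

For two independent groups with equal n: n = 2·((z_{α/2} + z_β) / d)².
z_{α/2} + z_β = 2.241 + 1.645 = 3.886.
n = 2 × (3.886 / 0.85)² = 2 × 4.572² = 2 × 20.90 = 41.8.
Round up to the next whole participant.

n = 42 per group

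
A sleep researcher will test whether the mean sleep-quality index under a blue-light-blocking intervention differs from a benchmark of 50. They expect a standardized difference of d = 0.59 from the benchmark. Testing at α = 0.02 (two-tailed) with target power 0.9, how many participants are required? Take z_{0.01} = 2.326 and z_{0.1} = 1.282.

For a one-sample test: n = ((z_{α/2} + z_β) / d)².
z_{α/2} + z_β = 2.326 + 1.282 = 3.608.
n = (3.608 / 0.59)² = 6.115² = 37.40.
Round up.

n = 38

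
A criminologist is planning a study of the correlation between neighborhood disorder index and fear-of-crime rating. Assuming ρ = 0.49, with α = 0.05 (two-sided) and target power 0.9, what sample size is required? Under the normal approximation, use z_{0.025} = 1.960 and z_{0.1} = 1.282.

n = 40

Fisher's z: C = ½·ln((1+r)/(1−r)) = ½·ln(2.9216) = 0.5361.
n = ((z_{α/2} + z_β)/C)² + 3.
(1.960 + 1.282) / 0.5361 = 3.242 / 0.5361 = 6.047.
n = 6.047² + 3 = 36.57 + 3 = 39.6.
Round up.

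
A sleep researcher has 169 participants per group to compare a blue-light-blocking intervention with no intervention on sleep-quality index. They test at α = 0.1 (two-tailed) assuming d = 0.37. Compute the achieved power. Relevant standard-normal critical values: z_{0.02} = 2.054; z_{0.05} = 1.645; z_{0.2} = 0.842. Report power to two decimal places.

power ≈ 0.96

For two equal groups, power = Φ(d·√(n/2) − z_{α/2}).
d·√(n/2) = 0.37 × √(169/2) = 0.37 × 9.192 = 3.401.
z_β = 3.401 − 1.645 = 1.756.
Power = Φ(1.756) = 0.960.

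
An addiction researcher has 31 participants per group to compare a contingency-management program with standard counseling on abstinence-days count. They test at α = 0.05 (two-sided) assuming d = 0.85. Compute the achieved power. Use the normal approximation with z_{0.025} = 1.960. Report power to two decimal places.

For two equal groups, power = Φ(d·√(n/2) − z_{α/2}).
d·√(n/2) = 0.85 × √(31/2) = 0.85 × 3.937 = 3.346.
z_β = 3.346 − 1.960 = 1.386.
Power = Φ(1.386) = 0.917.

power ≈ 0.92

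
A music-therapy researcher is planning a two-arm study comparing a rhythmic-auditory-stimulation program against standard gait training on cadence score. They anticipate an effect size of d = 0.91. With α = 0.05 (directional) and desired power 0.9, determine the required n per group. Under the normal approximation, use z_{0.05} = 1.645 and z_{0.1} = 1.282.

n = 21 per group

For two independent groups with equal n: n = 2·((z_{α} + z_β) / d)².
z_{α} + z_β = 1.645 + 1.282 = 2.927.
n = 2 × (2.927 / 0.91)² = 2 × 3.216² = 2 × 10.35 = 20.7.
Round up to the next whole participant.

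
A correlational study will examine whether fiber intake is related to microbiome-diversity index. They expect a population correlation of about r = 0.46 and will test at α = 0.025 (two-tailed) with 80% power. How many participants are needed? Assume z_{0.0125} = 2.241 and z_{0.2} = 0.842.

Fisher's z: C = ½·ln((1+r)/(1−r)) = ½·ln(2.7037) = 0.4973.
n = ((z_{α/2} + z_β)/C)² + 3.
(2.241 + 0.842) / 0.4973 = 3.083 / 0.4973 = 6.199.
n = 6.199² + 3 = 38.43 + 3 = 41.4.
Round up.

n = 42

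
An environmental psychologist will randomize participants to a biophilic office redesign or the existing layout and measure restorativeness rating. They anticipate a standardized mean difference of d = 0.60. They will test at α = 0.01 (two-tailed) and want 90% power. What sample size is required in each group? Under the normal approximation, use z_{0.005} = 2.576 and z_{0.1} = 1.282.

For two independent groups with equal n: n = 2·((z_{α/2} + z_β) / d)².
z_{α/2} + z_β = 2.576 + 1.282 = 3.858.
n = 2 × (3.858 / 0.60)² = 2 × 6.430² = 2 × 41.34 = 82.7.
Round up to the next whole participant.

n = 83 per group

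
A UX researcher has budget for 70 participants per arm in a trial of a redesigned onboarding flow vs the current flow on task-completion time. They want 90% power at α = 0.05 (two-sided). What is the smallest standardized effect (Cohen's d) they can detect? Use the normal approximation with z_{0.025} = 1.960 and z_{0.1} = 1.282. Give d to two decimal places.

For two independent groups of n = 70 each: d_min = (z_{α/2} + z_β)·√(2/n).
z-sum = 1.960 + 1.282 = 3.242.
d_min = 3.242 × √(2/70) = 3.242 × 0.1690 = 0.548.

d_min ≈ 0.55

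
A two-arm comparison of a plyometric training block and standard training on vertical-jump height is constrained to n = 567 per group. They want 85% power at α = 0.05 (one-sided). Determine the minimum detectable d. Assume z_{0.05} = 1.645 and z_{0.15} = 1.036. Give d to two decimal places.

d_min ≈ 0.16

For two independent groups of n = 567 each: d_min = (z_{α} + z_β)·√(2/n).
z-sum = 1.645 + 1.036 = 2.681.
d_min = 2.681 × √(2/567) = 2.681 × 0.0594 = 0.159.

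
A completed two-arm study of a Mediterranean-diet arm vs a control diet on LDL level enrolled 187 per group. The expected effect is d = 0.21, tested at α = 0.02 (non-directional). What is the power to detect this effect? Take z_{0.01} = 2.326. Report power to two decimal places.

For two equal groups, power = Φ(d·√(n/2) − z_{α/2}).
d·√(n/2) = 0.21 × √(187/2) = 0.21 × 9.670 = 2.031.
z_β = 2.031 − 2.326 = -0.295.
Power = Φ(-0.295) = 0.384.

power ≈ 0.38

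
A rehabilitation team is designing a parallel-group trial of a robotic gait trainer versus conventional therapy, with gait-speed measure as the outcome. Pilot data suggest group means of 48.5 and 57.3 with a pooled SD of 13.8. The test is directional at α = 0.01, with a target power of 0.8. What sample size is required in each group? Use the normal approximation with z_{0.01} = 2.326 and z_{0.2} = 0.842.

Cohen's d = |M₁ − M₂| / SD_pooled = |48.5 − 57.3| / 13.8 = 8.8 / 13.8 = 0.638.
For two independent groups with equal n: n = 2·((z_{α} + z_β) / d)².
z_{α} + z_β = 2.326 + 0.842 = 3.168.
n = 2 × (3.168 / 0.638)² = 2 × 4.966² = 2 × 24.66 = 49.3.
Round up to the next whole participant.

n = 50 per group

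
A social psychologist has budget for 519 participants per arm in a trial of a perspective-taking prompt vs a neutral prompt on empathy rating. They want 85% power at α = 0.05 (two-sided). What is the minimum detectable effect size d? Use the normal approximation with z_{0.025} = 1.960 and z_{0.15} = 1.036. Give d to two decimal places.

d_min ≈ 0.19

For two independent groups of n = 519 each: d_min = (z_{α/2} + z_β)·√(2/n).
z-sum = 1.960 + 1.036 = 2.996.
d_min = 2.996 × √(2/519) = 2.996 × 0.0621 = 0.186.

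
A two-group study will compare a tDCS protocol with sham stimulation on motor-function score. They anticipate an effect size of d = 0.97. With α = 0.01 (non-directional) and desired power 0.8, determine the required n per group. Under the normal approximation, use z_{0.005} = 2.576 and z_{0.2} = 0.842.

For two independent groups with equal n: n = 2·((z_{α/2} + z_β) / d)².
z_{α/2} + z_β = 2.576 + 0.842 = 3.418.
n = 2 × (3.418 / 0.97)² = 2 × 3.524² = 2 × 12.42 = 24.8.
Round up to the next whole participant.

n = 25 per group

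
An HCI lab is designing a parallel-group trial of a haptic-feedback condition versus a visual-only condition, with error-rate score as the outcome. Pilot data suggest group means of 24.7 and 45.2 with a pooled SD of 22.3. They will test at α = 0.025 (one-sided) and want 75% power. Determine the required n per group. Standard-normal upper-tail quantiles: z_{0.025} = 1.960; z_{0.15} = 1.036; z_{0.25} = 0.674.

Cohen's d = |M₁ − M₂| / SD_pooled = |24.7 − 45.2| / 22.3 = 20.5 / 22.3 = 0.919.
For two independent groups with equal n: n = 2·((z_{α} + z_β) / d)².
z_{α} + z_β = 1.960 + 0.674 = 2.634.
n = 2 × (2.634 / 0.919)² = 2 × 2.866² = 2 × 8.21 = 16.4.
Round up to the next whole participant.

n = 17 per group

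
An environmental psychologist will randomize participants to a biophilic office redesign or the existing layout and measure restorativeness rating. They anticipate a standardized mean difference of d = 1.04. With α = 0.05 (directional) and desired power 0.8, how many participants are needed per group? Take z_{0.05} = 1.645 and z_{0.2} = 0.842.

n = 12 per group

For two independent groups with equal n: n = 2·((z_{α} + z_β) / d)².
z_{α} + z_β = 1.645 + 0.842 = 2.487.
n = 2 × (2.487 / 1.04)² = 2 × 2.391² = 2 × 5.72 = 11.4.
Round up to the next whole participant.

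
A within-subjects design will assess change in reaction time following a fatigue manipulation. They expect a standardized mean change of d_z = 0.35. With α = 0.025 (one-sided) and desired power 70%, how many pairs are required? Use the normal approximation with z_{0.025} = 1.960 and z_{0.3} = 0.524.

For a paired (one-sample on differences) test: n = ((z_{α} + z_β) / d)².
z_{α} + z_β = 1.960 + 0.524 = 2.484.
n = (2.484 / 0.35)² = 7.097² = 50.37.
Round up.

n = 51 pairs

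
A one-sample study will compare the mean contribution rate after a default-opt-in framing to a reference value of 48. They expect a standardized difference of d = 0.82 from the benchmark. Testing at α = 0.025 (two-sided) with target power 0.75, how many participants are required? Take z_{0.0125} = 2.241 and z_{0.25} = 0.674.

n = 13

For a one-sample test: n = ((z_{α/2} + z_β) / d)².
z_{α/2} + z_β = 2.241 + 0.674 = 2.915.
n = (2.915 / 0.82)² = 3.555² = 12.64.
Round up.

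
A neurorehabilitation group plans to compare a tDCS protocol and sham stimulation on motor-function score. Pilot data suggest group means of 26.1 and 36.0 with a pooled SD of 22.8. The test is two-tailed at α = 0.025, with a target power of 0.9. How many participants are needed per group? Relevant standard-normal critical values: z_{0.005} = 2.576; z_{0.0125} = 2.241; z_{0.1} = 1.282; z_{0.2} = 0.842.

n = 132 per group

Cohen's d = |M₁ − M₂| / SD_pooled = |26.1 − 36.0| / 22.8 = 9.9 / 22.8 = 0.434.
For two independent groups with equal n: n = 2·((z_{α/2} + z_β) / d)².
z_{α/2} + z_β = 2.241 + 1.282 = 3.523.
n = 2 × (3.523 / 0.434)² = 2 × 8.118² = 2 × 65.89 = 131.8.
Round up to the next whole participant.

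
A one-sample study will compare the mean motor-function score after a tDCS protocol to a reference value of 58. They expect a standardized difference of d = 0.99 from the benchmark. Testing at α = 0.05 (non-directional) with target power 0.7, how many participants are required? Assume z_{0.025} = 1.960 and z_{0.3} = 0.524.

n = 7

For a one-sample test: n = ((z_{α/2} + z_β) / d)².
z_{α/2} + z_β = 1.960 + 0.524 = 2.484.
n = (2.484 / 0.99)² = 2.509² = 6.30.
Round up.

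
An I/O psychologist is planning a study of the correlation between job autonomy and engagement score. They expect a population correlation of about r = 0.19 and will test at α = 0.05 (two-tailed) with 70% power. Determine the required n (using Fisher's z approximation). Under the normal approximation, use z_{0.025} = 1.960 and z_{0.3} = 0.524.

Fisher's z: C = ½·ln((1+r)/(1−r)) = ½·ln(1.4691) = 0.1923.
n = ((z_{α/2} + z_β)/C)² + 3.
(1.960 + 0.524) / 0.1923 = 2.484 / 0.1923 = 12.917.
n = 12.917² + 3 = 166.86 + 3 = 169.9.
Round up.

n = 170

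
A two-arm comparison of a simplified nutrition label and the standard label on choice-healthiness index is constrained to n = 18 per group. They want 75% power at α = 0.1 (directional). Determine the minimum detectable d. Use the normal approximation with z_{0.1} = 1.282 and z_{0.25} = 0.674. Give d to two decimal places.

For two independent groups of n = 18 each: d_min = (z_{α} + z_β)·√(2/n).
z-sum = 1.282 + 0.674 = 1.956.
d_min = 1.956 × √(2/18) = 1.956 × 0.3333 = 0.652.

d_min ≈ 0.65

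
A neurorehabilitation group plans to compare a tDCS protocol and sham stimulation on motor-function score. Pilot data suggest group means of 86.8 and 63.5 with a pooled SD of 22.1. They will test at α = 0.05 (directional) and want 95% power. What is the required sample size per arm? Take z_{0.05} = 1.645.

Cohen's d = |M₁ − M₂| / SD_pooled = |86.8 − 63.5| / 22.1 = 23.3 / 22.1 = 1.054.
For two independent groups with equal n: n = 2·((z_{α} + z_β) / d)².
z_{α} + z_β = 1.645 + 1.645 = 3.290.
n = 2 × (3.290 / 1.054)² = 2 × 3.121² = 2 × 9.74 = 19.5.
Round up to the next whole participant.

n = 20 per group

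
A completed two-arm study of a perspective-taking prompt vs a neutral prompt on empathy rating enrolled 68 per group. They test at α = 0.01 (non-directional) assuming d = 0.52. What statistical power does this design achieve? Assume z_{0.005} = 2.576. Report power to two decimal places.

power ≈ 0.68

For two equal groups, power = Φ(d·√(n/2) − z_{α/2}).
d·√(n/2) = 0.52 × √(68/2) = 0.52 × 5.831 = 3.032.
z_β = 3.032 − 2.576 = 0.456.
Power = Φ(0.456) = 0.676.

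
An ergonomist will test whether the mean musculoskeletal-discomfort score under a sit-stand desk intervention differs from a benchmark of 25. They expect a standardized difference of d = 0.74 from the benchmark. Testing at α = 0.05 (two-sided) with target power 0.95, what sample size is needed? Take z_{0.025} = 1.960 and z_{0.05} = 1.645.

n = 24

For a one-sample test: n = ((z_{α/2} + z_β) / d)².
z_{α/2} + z_β = 1.960 + 1.645 = 3.605.
n = (3.605 / 0.74)² = 4.872² = 23.73.
Round up.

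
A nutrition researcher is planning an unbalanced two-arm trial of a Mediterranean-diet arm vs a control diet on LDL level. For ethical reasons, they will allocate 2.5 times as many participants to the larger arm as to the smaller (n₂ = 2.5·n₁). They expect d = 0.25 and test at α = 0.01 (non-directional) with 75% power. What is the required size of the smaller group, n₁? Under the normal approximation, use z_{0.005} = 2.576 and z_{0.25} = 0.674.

n₁ = 237

With allocation ratio k = n₂/n₁ = 2.5, Var(x̄₁−x̄₂) = σ²(1/n₁ + 1/(k·n₁)) = σ²·(k+1)/(k·n₁).
So n₁ = (1 + 1/k)·((z_{α/2} + z_β)/d)² = 1.400 × (3.250/0.25)².
n₁ = 1.400 × 169.00 = 236.6.
Round up: n₁ = 237, giving n₂ = ⌈2.5 × 237⌉ = ⌈592.5⌉ = 593.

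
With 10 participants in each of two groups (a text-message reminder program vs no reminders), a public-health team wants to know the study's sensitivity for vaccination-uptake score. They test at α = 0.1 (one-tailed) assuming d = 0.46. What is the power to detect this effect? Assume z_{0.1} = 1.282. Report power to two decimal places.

power ≈ 0.40

For two equal groups, power = Φ(d·√(n/2) − z_{α}).
d·√(n/2) = 0.46 × √(10/2) = 0.46 × 2.236 = 1.029.
z_β = 1.029 − 1.282 = -0.253.
Power = Φ(-0.253) = 0.400.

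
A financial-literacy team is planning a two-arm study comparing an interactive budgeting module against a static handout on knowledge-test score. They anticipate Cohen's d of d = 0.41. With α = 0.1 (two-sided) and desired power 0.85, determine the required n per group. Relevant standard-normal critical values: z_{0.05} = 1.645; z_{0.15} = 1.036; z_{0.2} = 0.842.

For two independent groups with equal n: n = 2·((z_{α/2} + z_β) / d)².
z_{α/2} + z_β = 1.645 + 1.036 = 2.681.
n = 2 × (2.681 / 0.41)² = 2 × 6.539² = 2 × 42.76 = 85.5.
Round up to the next whole participant.

n = 86 per group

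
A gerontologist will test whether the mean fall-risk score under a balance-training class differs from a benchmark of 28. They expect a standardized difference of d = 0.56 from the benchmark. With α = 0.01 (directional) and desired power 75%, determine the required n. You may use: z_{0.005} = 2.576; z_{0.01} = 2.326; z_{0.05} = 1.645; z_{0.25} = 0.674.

For a one-sample test: n = ((z_{α} + z_β) / d)².
z_{α} + z_β = 2.326 + 0.674 = 3.000.
n = (3.000 / 0.56)² = 5.357² = 28.70.
Round up.

n = 29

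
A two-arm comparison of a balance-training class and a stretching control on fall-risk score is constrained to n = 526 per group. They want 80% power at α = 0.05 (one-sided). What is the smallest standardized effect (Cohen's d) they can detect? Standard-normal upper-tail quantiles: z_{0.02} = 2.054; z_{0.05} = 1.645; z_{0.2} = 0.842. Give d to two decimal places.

For two independent groups of n = 526 each: d_min = (z_{α} + z_β)·√(2/n).
z-sum = 1.645 + 0.842 = 2.487.
d_min = 2.487 × √(2/526) = 2.487 × 0.0617 = 0.153.

d_min ≈ 0.15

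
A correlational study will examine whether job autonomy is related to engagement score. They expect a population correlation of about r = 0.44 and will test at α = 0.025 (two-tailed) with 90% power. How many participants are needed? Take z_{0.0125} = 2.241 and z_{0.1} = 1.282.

Fisher's z: C = ½·ln((1+r)/(1−r)) = ½·ln(2.5714) = 0.4722.
n = ((z_{α/2} + z_β)/C)² + 3.
(2.241 + 1.282) / 0.4722 = 3.523 / 0.4722 = 7.461.
n = 7.461² + 3 = 55.66 + 3 = 58.7.
Round up.

n = 59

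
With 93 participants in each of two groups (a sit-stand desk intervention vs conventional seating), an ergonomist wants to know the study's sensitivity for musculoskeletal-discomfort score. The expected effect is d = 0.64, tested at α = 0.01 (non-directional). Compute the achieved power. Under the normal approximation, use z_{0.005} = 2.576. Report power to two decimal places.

For two equal groups, power = Φ(d·√(n/2) − z_{α/2}).
d·√(n/2) = 0.64 × √(93/2) = 0.64 × 6.819 = 4.364.
z_β = 4.364 − 2.576 = 1.788.
Power = Φ(1.788) = 0.963.

power ≈ 0.96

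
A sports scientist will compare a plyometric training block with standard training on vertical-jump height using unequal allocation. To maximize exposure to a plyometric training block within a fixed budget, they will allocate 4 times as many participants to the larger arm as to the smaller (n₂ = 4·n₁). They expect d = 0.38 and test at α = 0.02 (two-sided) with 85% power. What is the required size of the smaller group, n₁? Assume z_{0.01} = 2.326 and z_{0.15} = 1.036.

n₁ = 98

With allocation ratio k = n₂/n₁ = 4, Var(x̄₁−x̄₂) = σ²(1/n₁ + 1/(k·n₁)) = σ²·(k+1)/(k·n₁).
So n₁ = (1 + 1/k)·((z_{α/2} + z_β)/d)² = 1.250 × (3.362/0.38)².
n₁ = 1.250 × 78.28 = 97.8.
Round up: n₁ = 98, giving n₂ = 4 × 98 = 392.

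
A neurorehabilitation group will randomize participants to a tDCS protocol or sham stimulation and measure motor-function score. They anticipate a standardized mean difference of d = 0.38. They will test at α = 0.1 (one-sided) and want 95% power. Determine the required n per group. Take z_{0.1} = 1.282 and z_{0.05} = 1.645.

n = 119 per group

For two independent groups with equal n: n = 2·((z_{α} + z_β) / d)².
z_{α} + z_β = 1.282 + 1.645 = 2.927.
n = 2 × (2.927 / 0.38)² = 2 × 7.703² = 2 × 59.33 = 118.7.
Round up to the next whole participant.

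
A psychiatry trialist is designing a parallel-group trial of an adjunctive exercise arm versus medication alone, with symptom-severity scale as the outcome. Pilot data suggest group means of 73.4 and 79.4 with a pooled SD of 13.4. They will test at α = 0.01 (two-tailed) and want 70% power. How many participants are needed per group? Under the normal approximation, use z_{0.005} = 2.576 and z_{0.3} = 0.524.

n = 96 per group

Cohen's d = |M₁ − M₂| / SD_pooled = |73.4 − 79.4| / 13.4 = 6.0 / 13.4 = 0.448.
For two independent groups with equal n: n = 2·((z_{α/2} + z_β) / d)².
z_{α/2} + z_β = 2.576 + 0.524 = 3.100.
n = 2 × (3.100 / 0.448)² = 2 × 6.920² = 2 × 47.88 = 95.8.
Round up to the next whole participant.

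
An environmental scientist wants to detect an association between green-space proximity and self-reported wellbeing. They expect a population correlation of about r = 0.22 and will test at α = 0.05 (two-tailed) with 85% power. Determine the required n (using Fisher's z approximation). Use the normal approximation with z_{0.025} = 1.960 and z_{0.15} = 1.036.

Fisher's z: C = ½·ln((1+r)/(1−r)) = ½·ln(1.5641) = 0.2237.
n = ((z_{α/2} + z_β)/C)² + 3.
(1.960 + 1.036) / 0.2237 = 2.996 / 0.2237 = 13.393.
n = 13.393² + 3 = 179.37 + 3 = 182.4.
Round up.

n = 183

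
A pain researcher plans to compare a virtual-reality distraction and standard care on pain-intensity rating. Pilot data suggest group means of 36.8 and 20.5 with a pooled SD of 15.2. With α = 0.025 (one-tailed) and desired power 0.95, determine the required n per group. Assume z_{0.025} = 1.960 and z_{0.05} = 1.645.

Cohen's d = |M₁ − M₂| / SD_pooled = |36.8 − 20.5| / 15.2 = 16.3 / 15.2 = 1.072.
For two independent groups with equal n: n = 2·((z_{α} + z_β) / d)².
z_{α} + z_β = 1.960 + 1.645 = 3.605.
n = 2 × (3.605 / 1.072)² = 2 × 3.363² = 2 × 11.31 = 22.6.
Round up to the next whole participant.

n = 23 per group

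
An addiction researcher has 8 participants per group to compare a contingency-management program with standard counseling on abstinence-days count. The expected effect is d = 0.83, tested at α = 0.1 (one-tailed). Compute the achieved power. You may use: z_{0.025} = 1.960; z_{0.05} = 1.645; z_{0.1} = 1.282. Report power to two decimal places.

power ≈ 0.65

For two equal groups, power = Φ(d·√(n/2) − z_{α}).
d·√(n/2) = 0.83 × √(8/2) = 0.83 × 2.000 = 1.660.
z_β = 1.660 − 1.282 = 0.378.
Power = Φ(0.378) = 0.647.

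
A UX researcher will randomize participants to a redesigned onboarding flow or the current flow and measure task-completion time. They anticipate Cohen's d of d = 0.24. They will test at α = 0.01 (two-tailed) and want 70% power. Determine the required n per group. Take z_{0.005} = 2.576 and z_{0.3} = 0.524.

n = 334 per group

For two independent groups with equal n: n = 2·((z_{α/2} + z_β) / d)².
z_{α/2} + z_β = 2.576 + 0.524 = 3.100.
n = 2 × (3.100 / 0.24)² = 2 × 12.917² = 2 × 166.84 = 333.7.
Round up to the next whole participant.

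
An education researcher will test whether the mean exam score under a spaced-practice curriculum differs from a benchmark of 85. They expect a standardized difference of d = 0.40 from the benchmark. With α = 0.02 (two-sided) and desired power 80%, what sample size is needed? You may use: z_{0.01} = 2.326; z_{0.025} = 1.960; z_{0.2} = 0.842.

For a one-sample test: n = ((z_{α/2} + z_β) / d)².
z_{α/2} + z_β = 2.326 + 0.842 = 3.168.
n = (3.168 / 0.40)² = 7.920² = 62.73.
Round up.

n = 63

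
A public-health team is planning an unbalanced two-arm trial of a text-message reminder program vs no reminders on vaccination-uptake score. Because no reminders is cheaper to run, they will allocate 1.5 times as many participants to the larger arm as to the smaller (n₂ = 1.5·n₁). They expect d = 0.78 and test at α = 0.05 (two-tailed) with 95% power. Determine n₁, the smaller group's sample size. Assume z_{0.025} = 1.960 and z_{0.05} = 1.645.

n₁ = 36

With allocation ratio k = n₂/n₁ = 1.5, Var(x̄₁−x̄₂) = σ²(1/n₁ + 1/(k·n₁)) = σ²·(k+1)/(k·n₁).
So n₁ = (1 + 1/k)·((z_{α/2} + z_β)/d)² = 1.667 × (3.605/0.78)².
n₁ = 1.667 × 21.36 = 35.6.
Round up: n₁ = 36, giving n₂ = 1.5 × 36 = 54.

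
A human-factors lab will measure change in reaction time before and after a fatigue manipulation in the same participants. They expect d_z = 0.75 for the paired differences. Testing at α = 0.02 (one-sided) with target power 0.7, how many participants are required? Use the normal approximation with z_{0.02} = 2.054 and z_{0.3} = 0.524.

For a paired (one-sample on differences) test: n = ((z_{α} + z_β) / d)².
z_{α} + z_β = 2.054 + 0.524 = 2.578.
n = (2.578 / 0.75)² = 3.437² = 11.82.
Round up.

n = 12 pairs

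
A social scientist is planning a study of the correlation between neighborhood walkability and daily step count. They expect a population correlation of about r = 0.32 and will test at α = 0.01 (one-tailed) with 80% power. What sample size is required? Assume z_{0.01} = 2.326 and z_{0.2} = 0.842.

n = 95

Fisher's z: C = ½·ln((1+r)/(1−r)) = ½·ln(1.9412) = 0.3316.
n = ((z_{α} + z_β)/C)² + 3.
(2.326 + 0.842) / 0.3316 = 3.168 / 0.3316 = 9.554.
n = 9.554² + 3 = 91.27 + 3 = 94.3.
Round up.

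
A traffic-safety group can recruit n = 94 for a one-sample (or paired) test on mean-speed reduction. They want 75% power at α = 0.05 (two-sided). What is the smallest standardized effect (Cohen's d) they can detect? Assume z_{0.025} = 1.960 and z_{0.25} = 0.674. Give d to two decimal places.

d_min ≈ 0.27

For a single sample (or paired design) of n = 94: d_min = (z_{α/2} + z_β)/√n.
z-sum = 1.960 + 0.674 = 2.634.
d_min = 2.634 / √94 = 2.634 / 9.695 = 0.272.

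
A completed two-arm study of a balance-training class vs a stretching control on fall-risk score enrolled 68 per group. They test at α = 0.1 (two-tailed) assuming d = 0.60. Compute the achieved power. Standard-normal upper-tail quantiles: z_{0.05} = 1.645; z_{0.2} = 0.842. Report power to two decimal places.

power ≈ 0.97

For two equal groups, power = Φ(d·√(n/2) − z_{α/2}).
d·√(n/2) = 0.60 × √(68/2) = 0.60 × 5.831 = 3.499.
z_β = 3.499 − 1.645 = 1.854.
Power = Φ(1.854) = 0.968.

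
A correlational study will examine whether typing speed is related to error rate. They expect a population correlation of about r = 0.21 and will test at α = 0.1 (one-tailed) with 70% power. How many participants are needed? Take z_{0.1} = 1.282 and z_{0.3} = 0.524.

n = 75

Fisher's z: C = ½·ln((1+r)/(1−r)) = ½·ln(1.5316) = 0.2132.
n = ((z_{α} + z_β)/C)² + 3.
(1.282 + 0.524) / 0.2132 = 1.806 / 0.2132 = 8.471.
n = 8.471² + 3 = 71.76 + 3 = 74.8.
Round up.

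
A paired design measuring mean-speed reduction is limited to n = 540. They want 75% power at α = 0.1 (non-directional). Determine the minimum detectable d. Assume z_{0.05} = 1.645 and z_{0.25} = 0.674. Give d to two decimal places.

For a single sample (or paired design) of n = 540: d_min = (z_{α/2} + z_β)/√n.
z-sum = 1.645 + 0.674 = 2.319.
d_min = 2.319 / √540 = 2.319 / 23.238 = 0.100.

d_min ≈ 0.10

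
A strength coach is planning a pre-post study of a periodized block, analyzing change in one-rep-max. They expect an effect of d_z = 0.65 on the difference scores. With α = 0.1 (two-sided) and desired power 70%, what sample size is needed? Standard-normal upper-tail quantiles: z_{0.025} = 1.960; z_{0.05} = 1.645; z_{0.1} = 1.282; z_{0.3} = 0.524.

n = 12 pairs

For a paired (one-sample on differences) test: n = ((z_{α/2} + z_β) / d)².
z_{α/2} + z_β = 1.645 + 0.524 = 2.169.
n = (2.169 / 0.65)² = 3.337² = 11.14.
Round up.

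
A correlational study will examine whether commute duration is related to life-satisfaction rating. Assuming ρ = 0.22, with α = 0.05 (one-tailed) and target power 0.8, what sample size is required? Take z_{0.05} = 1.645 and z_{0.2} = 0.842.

Fisher's z: C = ½·ln((1+r)/(1−r)) = ½·ln(1.5641) = 0.2237.
n = ((z_{α} + z_β)/C)² + 3.
(1.645 + 0.842) / 0.2237 = 2.487 / 0.2237 = 11.118.
n = 11.118² + 3 = 123.60 + 3 = 126.6.
Round up.

n = 127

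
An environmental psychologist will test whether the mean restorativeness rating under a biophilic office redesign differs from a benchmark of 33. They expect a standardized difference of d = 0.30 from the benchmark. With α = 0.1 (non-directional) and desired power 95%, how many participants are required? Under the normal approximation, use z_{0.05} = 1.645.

For a one-sample test: n = ((z_{α/2} + z_β) / d)².
z_{α/2} + z_β = 1.645 + 1.645 = 3.290.
n = (3.290 / 0.30)² = 10.967² = 120.27.
Round up.

n = 121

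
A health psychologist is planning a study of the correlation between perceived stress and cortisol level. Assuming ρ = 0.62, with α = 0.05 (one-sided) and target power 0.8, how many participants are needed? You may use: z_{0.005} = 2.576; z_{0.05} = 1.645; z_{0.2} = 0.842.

n = 15

Fisher's z: C = ½·ln((1+r)/(1−r)) = ½·ln(4.2632) = 0.7250.
n = ((z_{α} + z_β)/C)² + 3.
(1.645 + 0.842) / 0.7250 = 2.487 / 0.7250 = 3.430.
n = 3.430² + 3 = 11.77 + 3 = 14.8.
Round up.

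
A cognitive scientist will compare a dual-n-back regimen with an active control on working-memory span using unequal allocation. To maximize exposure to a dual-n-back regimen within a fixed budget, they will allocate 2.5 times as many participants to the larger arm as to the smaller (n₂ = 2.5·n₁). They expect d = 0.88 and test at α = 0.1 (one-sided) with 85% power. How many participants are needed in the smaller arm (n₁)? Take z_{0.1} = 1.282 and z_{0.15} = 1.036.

With allocation ratio k = n₂/n₁ = 2.5, Var(x̄₁−x̄₂) = σ²(1/n₁ + 1/(k·n₁)) = σ²·(k+1)/(k·n₁).
So n₁ = (1 + 1/k)·((z_{α} + z_β)/d)² = 1.400 × (2.318/0.88)².
n₁ = 1.400 × 6.94 = 9.7.
Round up: n₁ = 10, giving n₂ = 2.5 × 10 = 25.

n₁ = 10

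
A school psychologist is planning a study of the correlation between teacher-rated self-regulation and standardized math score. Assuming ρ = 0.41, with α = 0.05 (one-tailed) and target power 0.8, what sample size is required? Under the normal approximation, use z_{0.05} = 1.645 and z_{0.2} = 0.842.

n = 36

Fisher's z: C = ½·ln((1+r)/(1−r)) = ½·ln(2.3898) = 0.4356.
n = ((z_{α} + z_β)/C)² + 3.
(1.645 + 0.842) / 0.4356 = 2.487 / 0.4356 = 5.709.
n = 5.709² + 3 = 32.60 + 3 = 35.6.
Round up.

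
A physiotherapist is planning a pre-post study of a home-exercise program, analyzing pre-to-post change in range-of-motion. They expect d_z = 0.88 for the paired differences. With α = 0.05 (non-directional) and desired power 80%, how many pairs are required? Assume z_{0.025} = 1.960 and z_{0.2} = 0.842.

n = 11 pairs

For a paired (one-sample on differences) test: n = ((z_{α/2} + z_β) / d)².
z_{α/2} + z_β = 1.960 + 0.842 = 2.802.
n = (2.802 / 0.88)² = 3.184² = 10.14.
Round up.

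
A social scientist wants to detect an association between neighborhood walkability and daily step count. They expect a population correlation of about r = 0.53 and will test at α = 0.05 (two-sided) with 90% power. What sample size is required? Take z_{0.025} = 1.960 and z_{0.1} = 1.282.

n = 34

Fisher's z: C = ½·ln((1+r)/(1−r)) = ½·ln(3.2553) = 0.5901.
n = ((z_{α/2} + z_β)/C)² + 3.
(1.960 + 1.282) / 0.5901 = 3.242 / 0.5901 = 5.494.
n = 5.494² + 3 = 30.18 + 3 = 33.2.
Round up.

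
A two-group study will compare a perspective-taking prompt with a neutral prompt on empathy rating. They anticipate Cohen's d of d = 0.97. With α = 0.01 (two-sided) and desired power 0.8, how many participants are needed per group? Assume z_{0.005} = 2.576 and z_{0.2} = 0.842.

For two independent groups with equal n: n = 2·((z_{α/2} + z_β) / d)².
z_{α/2} + z_β = 2.576 + 0.842 = 3.418.
n = 2 × (3.418 / 0.97)² = 2 × 3.524² = 2 × 12.42 = 24.8.
Round up to the next whole participant.

n = 25 per group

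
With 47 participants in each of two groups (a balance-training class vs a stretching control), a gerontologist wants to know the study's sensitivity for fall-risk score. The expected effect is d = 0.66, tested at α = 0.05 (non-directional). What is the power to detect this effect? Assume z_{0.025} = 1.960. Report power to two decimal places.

power ≈ 0.89

For two equal groups, power = Φ(d·√(n/2) − z_{α/2}).
d·√(n/2) = 0.66 × √(47/2) = 0.66 × 4.848 = 3.199.
z_β = 3.199 − 1.960 = 1.239.
Power = Φ(1.239) = 0.892.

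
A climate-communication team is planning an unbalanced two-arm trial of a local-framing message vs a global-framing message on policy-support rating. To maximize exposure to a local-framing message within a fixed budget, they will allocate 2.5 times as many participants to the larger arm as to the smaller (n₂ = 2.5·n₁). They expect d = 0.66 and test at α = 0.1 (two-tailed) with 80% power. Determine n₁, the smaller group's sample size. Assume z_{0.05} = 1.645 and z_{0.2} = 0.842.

n₁ = 20

With allocation ratio k = n₂/n₁ = 2.5, Var(x̄₁−x̄₂) = σ²(1/n₁ + 1/(k·n₁)) = σ²·(k+1)/(k·n₁).
So n₁ = (1 + 1/k)·((z_{α/2} + z_β)/d)² = 1.400 × (2.487/0.66)².
n₁ = 1.400 × 14.20 = 19.9.
Round up: n₁ = 20, giving n₂ = 2.5 × 20 = 50.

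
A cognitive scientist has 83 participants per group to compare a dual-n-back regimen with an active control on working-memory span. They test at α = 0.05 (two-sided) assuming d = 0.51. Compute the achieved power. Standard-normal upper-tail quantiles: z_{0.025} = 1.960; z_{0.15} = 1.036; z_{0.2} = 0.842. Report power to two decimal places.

For two equal groups, power = Φ(d·√(n/2) − z_{α/2}).
d·√(n/2) = 0.51 × √(83/2) = 0.51 × 6.442 = 3.285.
z_β = 3.285 − 1.960 = 1.325.
Power = Φ(1.325) = 0.907.

power ≈ 0.91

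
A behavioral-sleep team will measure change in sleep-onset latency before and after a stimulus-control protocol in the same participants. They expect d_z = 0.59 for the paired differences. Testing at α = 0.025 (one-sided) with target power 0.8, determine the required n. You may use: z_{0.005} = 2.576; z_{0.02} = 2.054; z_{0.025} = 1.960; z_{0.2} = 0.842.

n = 23 pairs

For a paired (one-sample on differences) test: n = ((z_{α} + z_β) / d)².
z_{α} + z_β = 1.960 + 0.842 = 2.802.
n = (2.802 / 0.59)² = 4.749² = 22.55.
Round up.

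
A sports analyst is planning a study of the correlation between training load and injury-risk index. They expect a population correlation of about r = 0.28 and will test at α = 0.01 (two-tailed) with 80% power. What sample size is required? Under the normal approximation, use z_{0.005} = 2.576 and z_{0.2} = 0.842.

Fisher's z: C = ½·ln((1+r)/(1−r)) = ½·ln(1.7778) = 0.2877.
n = ((z_{α/2} + z_β)/C)² + 3.
(2.576 + 0.842) / 0.2877 = 3.418 / 0.2877 = 11.880.
n = 11.880² + 3 = 141.14 + 3 = 144.1.
Round up.

n = 145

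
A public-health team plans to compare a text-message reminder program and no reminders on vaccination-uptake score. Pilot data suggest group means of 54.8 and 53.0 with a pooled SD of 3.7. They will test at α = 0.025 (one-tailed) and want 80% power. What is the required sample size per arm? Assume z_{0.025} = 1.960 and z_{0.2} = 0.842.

n = 67 per group

Cohen's d = |M₁ − M₂| / SD_pooled = |54.8 − 53.0| / 3.7 = 1.8 / 3.7 = 0.486.
For two independent groups with equal n: n = 2·((z_{α} + z_β) / d)².
z_{α} + z_β = 1.960 + 0.842 = 2.802.
n = 2 × (2.802 / 0.486)² = 2 × 5.765² = 2 × 33.24 = 66.5.
Round up to the next whole participant.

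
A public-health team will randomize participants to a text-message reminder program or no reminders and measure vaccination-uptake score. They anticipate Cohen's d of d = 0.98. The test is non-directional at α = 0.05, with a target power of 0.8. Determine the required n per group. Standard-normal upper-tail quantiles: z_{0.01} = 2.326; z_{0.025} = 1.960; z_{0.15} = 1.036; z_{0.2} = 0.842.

n = 17 per group

For two independent groups with equal n: n = 2·((z_{α/2} + z_β) / d)².
z_{α/2} + z_β = 1.960 + 0.842 = 2.802.
n = 2 × (2.802 / 0.98)² = 2 × 2.859² = 2 × 8.17 = 16.3.
Round up to the next whole participant.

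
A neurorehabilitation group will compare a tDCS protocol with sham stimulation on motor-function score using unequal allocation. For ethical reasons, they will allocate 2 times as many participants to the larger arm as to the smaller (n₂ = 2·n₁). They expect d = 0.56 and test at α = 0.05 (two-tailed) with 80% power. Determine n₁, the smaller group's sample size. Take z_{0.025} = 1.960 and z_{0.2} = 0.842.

With allocation ratio k = n₂/n₁ = 2, Var(x̄₁−x̄₂) = σ²(1/n₁ + 1/(k·n₁)) = σ²·(k+1)/(k·n₁).
So n₁ = (1 + 1/k)·((z_{α/2} + z_β)/d)² = 1.500 × (2.802/0.56)².
n₁ = 1.500 × 25.04 = 37.6.
Round up: n₁ = 38, giving n₂ = 2 × 38 = 76.

n₁ = 38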